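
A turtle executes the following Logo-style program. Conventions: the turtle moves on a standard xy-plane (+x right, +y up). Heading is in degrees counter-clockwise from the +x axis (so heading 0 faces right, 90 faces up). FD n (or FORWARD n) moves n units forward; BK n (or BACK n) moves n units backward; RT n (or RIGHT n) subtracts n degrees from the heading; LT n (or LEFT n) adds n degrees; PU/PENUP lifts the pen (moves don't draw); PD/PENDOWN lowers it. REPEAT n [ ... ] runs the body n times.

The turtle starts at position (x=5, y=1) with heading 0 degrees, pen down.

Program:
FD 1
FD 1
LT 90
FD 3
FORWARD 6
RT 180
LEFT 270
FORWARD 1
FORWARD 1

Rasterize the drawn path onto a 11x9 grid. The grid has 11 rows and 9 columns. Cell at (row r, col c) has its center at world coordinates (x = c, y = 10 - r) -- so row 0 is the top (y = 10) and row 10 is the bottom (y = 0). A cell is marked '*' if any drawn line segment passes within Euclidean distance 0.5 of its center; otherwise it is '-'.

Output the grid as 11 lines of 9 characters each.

Segment 0: (5,1) -> (6,1)
Segment 1: (6,1) -> (7,1)
Segment 2: (7,1) -> (7,4)
Segment 3: (7,4) -> (7,10)
Segment 4: (7,10) -> (6,10)
Segment 5: (6,10) -> (5,10)

Answer: -----***-
-------*-
-------*-
-------*-
-------*-
-------*-
-------*-
-------*-
-------*-
-----***-
---------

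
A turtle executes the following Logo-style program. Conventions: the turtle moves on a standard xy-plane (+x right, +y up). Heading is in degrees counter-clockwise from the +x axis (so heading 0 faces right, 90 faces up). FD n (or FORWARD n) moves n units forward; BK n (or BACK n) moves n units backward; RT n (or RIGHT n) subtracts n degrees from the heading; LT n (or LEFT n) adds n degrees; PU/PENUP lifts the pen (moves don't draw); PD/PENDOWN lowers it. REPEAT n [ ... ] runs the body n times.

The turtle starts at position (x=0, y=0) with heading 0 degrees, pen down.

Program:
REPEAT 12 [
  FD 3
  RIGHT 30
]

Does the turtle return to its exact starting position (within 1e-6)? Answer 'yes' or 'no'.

Executing turtle program step by step:
Start: pos=(0,0), heading=0, pen down
REPEAT 12 [
  -- iteration 1/12 --
  FD 3: (0,0) -> (3,0) [heading=0, draw]
  RT 30: heading 0 -> 330
  -- iteration 2/12 --
  FD 3: (3,0) -> (5.598,-1.5) [heading=330, draw]
  RT 30: heading 330 -> 300
  -- iteration 3/12 --
  FD 3: (5.598,-1.5) -> (7.098,-4.098) [heading=300, draw]
  RT 30: heading 300 -> 270
  -- iteration 4/12 --
  FD 3: (7.098,-4.098) -> (7.098,-7.098) [heading=270, draw]
  RT 30: heading 270 -> 240
  -- iteration 5/12 --
  FD 3: (7.098,-7.098) -> (5.598,-9.696) [heading=240, draw]
  RT 30: heading 240 -> 210
  -- iteration 6/12 --
  FD 3: (5.598,-9.696) -> (3,-11.196) [heading=210, draw]
  RT 30: heading 210 -> 180
  -- iteration 7/12 --
  FD 3: (3,-11.196) -> (0,-11.196) [heading=180, draw]
  RT 30: heading 180 -> 150
  -- iteration 8/12 --
  FD 3: (0,-11.196) -> (-2.598,-9.696) [heading=150, draw]
  RT 30: heading 150 -> 120
  -- iteration 9/12 --
  FD 3: (-2.598,-9.696) -> (-4.098,-7.098) [heading=120, draw]
  RT 30: heading 120 -> 90
  -- iteration 10/12 --
  FD 3: (-4.098,-7.098) -> (-4.098,-4.098) [heading=90, draw]
  RT 30: heading 90 -> 60
  -- iteration 11/12 --
  FD 3: (-4.098,-4.098) -> (-2.598,-1.5) [heading=60, draw]
  RT 30: heading 60 -> 30
  -- iteration 12/12 --
  FD 3: (-2.598,-1.5) -> (0,0) [heading=30, draw]
  RT 30: heading 30 -> 0
]
Final: pos=(0,0), heading=0, 12 segment(s) drawn

Start position: (0, 0)
Final position: (0, 0)
Distance = 0; < 1e-6 -> CLOSED

Answer: yes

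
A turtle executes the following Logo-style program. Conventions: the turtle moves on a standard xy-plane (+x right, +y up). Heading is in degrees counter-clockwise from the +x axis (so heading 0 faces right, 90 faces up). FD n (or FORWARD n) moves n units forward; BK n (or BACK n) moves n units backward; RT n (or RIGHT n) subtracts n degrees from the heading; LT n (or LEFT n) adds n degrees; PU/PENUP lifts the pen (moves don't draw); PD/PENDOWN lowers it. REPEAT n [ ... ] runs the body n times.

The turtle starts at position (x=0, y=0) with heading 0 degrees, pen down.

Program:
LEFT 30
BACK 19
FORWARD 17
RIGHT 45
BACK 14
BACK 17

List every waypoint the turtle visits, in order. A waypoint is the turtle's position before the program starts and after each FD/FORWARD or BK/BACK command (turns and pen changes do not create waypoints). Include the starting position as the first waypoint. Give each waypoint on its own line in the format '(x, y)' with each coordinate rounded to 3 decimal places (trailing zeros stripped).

Executing turtle program step by step:
Start: pos=(0,0), heading=0, pen down
LT 30: heading 0 -> 30
BK 19: (0,0) -> (-16.454,-9.5) [heading=30, draw]
FD 17: (-16.454,-9.5) -> (-1.732,-1) [heading=30, draw]
RT 45: heading 30 -> 345
BK 14: (-1.732,-1) -> (-15.255,2.623) [heading=345, draw]
BK 17: (-15.255,2.623) -> (-31.676,7.023) [heading=345, draw]
Final: pos=(-31.676,7.023), heading=345, 4 segment(s) drawn
Waypoints (5 total):
(0, 0)
(-16.454, -9.5)
(-1.732, -1)
(-15.255, 2.623)
(-31.676, 7.023)

Answer: (0, 0)
(-16.454, -9.5)
(-1.732, -1)
(-15.255, 2.623)
(-31.676, 7.023)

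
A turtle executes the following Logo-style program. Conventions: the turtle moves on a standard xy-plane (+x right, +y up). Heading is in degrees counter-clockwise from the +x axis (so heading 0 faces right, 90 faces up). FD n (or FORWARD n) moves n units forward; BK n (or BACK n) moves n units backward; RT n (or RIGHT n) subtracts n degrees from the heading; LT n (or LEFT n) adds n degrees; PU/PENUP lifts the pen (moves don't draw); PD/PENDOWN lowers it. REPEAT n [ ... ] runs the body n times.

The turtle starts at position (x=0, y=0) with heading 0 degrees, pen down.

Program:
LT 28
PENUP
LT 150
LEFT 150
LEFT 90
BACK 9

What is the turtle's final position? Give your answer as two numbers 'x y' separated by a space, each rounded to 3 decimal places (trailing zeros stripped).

Answer: -4.769 -7.632

Derivation:
Executing turtle program step by step:
Start: pos=(0,0), heading=0, pen down
LT 28: heading 0 -> 28
PU: pen up
LT 150: heading 28 -> 178
LT 150: heading 178 -> 328
LT 90: heading 328 -> 58
BK 9: (0,0) -> (-4.769,-7.632) [heading=58, move]
Final: pos=(-4.769,-7.632), heading=58, 0 segment(s) drawn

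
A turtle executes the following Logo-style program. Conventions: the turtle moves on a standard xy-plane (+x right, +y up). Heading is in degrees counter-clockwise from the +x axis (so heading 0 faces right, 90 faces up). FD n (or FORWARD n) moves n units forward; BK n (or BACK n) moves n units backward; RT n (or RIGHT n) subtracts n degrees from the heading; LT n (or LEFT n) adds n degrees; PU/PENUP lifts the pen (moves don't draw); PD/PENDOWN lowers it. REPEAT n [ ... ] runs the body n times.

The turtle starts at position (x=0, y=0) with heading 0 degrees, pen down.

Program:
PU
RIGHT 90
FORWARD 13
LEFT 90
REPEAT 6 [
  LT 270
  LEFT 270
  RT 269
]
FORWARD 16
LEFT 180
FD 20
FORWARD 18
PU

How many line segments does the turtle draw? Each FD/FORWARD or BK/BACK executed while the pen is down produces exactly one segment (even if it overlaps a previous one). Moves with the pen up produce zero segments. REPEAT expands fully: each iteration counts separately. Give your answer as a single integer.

Answer: 0

Derivation:
Executing turtle program step by step:
Start: pos=(0,0), heading=0, pen down
PU: pen up
RT 90: heading 0 -> 270
FD 13: (0,0) -> (0,-13) [heading=270, move]
LT 90: heading 270 -> 0
REPEAT 6 [
  -- iteration 1/6 --
  LT 270: heading 0 -> 270
  LT 270: heading 270 -> 180
  RT 269: heading 180 -> 271
  -- iteration 2/6 --
  LT 270: heading 271 -> 181
  LT 270: heading 181 -> 91
  RT 269: heading 91 -> 182
  -- iteration 3/6 --
  LT 270: heading 182 -> 92
  LT 270: heading 92 -> 2
  RT 269: heading 2 -> 93
  -- iteration 4/6 --
  LT 270: heading 93 -> 3
  LT 270: heading 3 -> 273
  RT 269: heading 273 -> 4
  -- iteration 5/6 --
  LT 270: heading 4 -> 274
  LT 270: heading 274 -> 184
  RT 269: heading 184 -> 275
  -- iteration 6/6 --
  LT 270: heading 275 -> 185
  LT 270: heading 185 -> 95
  RT 269: heading 95 -> 186
]
FD 16: (0,-13) -> (-15.912,-14.672) [heading=186, move]
LT 180: heading 186 -> 6
FD 20: (-15.912,-14.672) -> (3.978,-12.582) [heading=6, move]
FD 18: (3.978,-12.582) -> (21.879,-10.7) [heading=6, move]
PU: pen up
Final: pos=(21.879,-10.7), heading=6, 0 segment(s) drawn
Segments drawn: 0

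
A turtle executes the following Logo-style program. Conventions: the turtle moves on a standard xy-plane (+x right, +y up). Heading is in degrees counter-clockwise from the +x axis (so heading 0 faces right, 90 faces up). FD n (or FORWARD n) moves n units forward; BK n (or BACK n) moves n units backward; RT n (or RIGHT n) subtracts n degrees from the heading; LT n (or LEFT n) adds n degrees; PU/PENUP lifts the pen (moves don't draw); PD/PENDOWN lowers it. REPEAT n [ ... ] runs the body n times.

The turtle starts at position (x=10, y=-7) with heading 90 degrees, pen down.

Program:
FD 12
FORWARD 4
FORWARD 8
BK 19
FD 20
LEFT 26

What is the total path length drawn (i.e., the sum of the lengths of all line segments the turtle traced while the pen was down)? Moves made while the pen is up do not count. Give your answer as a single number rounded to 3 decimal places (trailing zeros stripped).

Executing turtle program step by step:
Start: pos=(10,-7), heading=90, pen down
FD 12: (10,-7) -> (10,5) [heading=90, draw]
FD 4: (10,5) -> (10,9) [heading=90, draw]
FD 8: (10,9) -> (10,17) [heading=90, draw]
BK 19: (10,17) -> (10,-2) [heading=90, draw]
FD 20: (10,-2) -> (10,18) [heading=90, draw]
LT 26: heading 90 -> 116
Final: pos=(10,18), heading=116, 5 segment(s) drawn

Segment lengths:
  seg 1: (10,-7) -> (10,5), length = 12
  seg 2: (10,5) -> (10,9), length = 4
  seg 3: (10,9) -> (10,17), length = 8
  seg 4: (10,17) -> (10,-2), length = 19
  seg 5: (10,-2) -> (10,18), length = 20
Total = 63

Answer: 63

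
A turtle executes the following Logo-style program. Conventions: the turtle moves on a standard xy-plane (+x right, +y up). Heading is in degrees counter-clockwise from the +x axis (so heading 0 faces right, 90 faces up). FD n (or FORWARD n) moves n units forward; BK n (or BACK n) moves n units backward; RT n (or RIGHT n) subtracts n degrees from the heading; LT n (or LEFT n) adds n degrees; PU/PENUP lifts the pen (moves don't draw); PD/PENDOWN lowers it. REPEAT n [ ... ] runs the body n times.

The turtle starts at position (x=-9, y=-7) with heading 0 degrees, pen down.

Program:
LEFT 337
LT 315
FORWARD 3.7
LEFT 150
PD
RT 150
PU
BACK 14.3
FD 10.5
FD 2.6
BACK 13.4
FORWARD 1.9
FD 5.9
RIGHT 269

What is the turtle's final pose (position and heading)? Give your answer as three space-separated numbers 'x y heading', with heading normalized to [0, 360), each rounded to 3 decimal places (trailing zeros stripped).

Executing turtle program step by step:
Start: pos=(-9,-7), heading=0, pen down
LT 337: heading 0 -> 337
LT 315: heading 337 -> 292
FD 3.7: (-9,-7) -> (-7.614,-10.431) [heading=292, draw]
LT 150: heading 292 -> 82
PD: pen down
RT 150: heading 82 -> 292
PU: pen up
BK 14.3: (-7.614,-10.431) -> (-12.971,2.828) [heading=292, move]
FD 10.5: (-12.971,2.828) -> (-9.037,-6.907) [heading=292, move]
FD 2.6: (-9.037,-6.907) -> (-8.063,-9.318) [heading=292, move]
BK 13.4: (-8.063,-9.318) -> (-13.083,3.106) [heading=292, move]
FD 1.9: (-13.083,3.106) -> (-12.371,1.345) [heading=292, move]
FD 5.9: (-12.371,1.345) -> (-10.161,-4.126) [heading=292, move]
RT 269: heading 292 -> 23
Final: pos=(-10.161,-4.126), heading=23, 1 segment(s) drawn

Answer: -10.161 -4.126 23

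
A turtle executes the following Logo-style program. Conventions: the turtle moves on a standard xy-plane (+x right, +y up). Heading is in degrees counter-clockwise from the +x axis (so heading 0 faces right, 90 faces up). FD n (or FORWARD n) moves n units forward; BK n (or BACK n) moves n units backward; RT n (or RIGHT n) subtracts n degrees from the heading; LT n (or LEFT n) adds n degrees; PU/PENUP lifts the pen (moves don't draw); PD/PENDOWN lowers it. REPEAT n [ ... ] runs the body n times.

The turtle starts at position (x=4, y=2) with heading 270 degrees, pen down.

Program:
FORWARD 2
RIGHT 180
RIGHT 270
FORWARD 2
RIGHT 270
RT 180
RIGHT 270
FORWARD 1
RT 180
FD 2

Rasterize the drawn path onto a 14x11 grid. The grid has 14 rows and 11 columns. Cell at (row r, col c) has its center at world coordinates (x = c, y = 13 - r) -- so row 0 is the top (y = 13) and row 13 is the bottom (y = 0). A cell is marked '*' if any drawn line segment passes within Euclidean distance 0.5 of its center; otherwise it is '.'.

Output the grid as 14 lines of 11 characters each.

Segment 0: (4,2) -> (4,0)
Segment 1: (4,0) -> (2,-0)
Segment 2: (2,-0) -> (1,-0)
Segment 3: (1,-0) -> (3,0)

Answer: ...........
...........
...........
...........
...........
...........
...........
...........
...........
...........
...........
....*......
....*......
.****......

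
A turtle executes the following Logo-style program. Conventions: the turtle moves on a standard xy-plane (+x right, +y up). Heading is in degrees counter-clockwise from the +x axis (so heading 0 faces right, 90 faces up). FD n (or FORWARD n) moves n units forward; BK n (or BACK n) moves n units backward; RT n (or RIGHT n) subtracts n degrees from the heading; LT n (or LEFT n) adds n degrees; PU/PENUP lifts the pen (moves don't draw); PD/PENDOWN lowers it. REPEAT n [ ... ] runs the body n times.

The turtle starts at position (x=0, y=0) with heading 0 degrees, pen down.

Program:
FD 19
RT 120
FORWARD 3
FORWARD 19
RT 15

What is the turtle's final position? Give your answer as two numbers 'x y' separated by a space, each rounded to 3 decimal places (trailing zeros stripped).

Executing turtle program step by step:
Start: pos=(0,0), heading=0, pen down
FD 19: (0,0) -> (19,0) [heading=0, draw]
RT 120: heading 0 -> 240
FD 3: (19,0) -> (17.5,-2.598) [heading=240, draw]
FD 19: (17.5,-2.598) -> (8,-19.053) [heading=240, draw]
RT 15: heading 240 -> 225
Final: pos=(8,-19.053), heading=225, 3 segment(s) drawn

Answer: 8 -19.053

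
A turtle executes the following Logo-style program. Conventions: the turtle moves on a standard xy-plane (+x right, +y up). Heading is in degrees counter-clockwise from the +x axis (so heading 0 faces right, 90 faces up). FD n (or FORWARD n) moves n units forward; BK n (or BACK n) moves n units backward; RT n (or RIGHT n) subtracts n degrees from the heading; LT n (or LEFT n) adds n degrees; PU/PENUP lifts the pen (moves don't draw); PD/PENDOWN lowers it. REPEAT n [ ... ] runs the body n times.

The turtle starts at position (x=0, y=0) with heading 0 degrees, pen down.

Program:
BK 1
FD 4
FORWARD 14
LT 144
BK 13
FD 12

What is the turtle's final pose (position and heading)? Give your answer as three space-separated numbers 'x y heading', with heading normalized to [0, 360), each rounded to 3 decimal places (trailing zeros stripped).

Executing turtle program step by step:
Start: pos=(0,0), heading=0, pen down
BK 1: (0,0) -> (-1,0) [heading=0, draw]
FD 4: (-1,0) -> (3,0) [heading=0, draw]
FD 14: (3,0) -> (17,0) [heading=0, draw]
LT 144: heading 0 -> 144
BK 13: (17,0) -> (27.517,-7.641) [heading=144, draw]
FD 12: (27.517,-7.641) -> (17.809,-0.588) [heading=144, draw]
Final: pos=(17.809,-0.588), heading=144, 5 segment(s) drawn

Answer: 17.809 -0.588 144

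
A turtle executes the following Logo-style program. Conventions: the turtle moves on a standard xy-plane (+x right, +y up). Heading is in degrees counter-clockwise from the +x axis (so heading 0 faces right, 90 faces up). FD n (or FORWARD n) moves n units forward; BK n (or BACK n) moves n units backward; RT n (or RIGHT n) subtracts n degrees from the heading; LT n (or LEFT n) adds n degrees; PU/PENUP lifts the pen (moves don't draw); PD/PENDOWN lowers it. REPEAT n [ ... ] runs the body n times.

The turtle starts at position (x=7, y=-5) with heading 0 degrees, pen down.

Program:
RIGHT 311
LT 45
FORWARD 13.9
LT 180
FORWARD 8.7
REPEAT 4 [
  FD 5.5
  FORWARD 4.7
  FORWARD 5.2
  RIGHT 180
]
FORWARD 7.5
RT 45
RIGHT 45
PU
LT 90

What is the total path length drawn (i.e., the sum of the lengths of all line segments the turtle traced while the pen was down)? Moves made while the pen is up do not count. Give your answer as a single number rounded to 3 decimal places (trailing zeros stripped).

Answer: 91.7

Derivation:
Executing turtle program step by step:
Start: pos=(7,-5), heading=0, pen down
RT 311: heading 0 -> 49
LT 45: heading 49 -> 94
FD 13.9: (7,-5) -> (6.03,8.866) [heading=94, draw]
LT 180: heading 94 -> 274
FD 8.7: (6.03,8.866) -> (6.637,0.187) [heading=274, draw]
REPEAT 4 [
  -- iteration 1/4 --
  FD 5.5: (6.637,0.187) -> (7.021,-5.299) [heading=274, draw]
  FD 4.7: (7.021,-5.299) -> (7.349,-9.988) [heading=274, draw]
  FD 5.2: (7.349,-9.988) -> (7.712,-15.175) [heading=274, draw]
  RT 180: heading 274 -> 94
  -- iteration 2/4 --
  FD 5.5: (7.712,-15.175) -> (7.328,-9.689) [heading=94, draw]
  FD 4.7: (7.328,-9.689) -> (7,-5) [heading=94, draw]
  FD 5.2: (7,-5) -> (6.637,0.187) [heading=94, draw]
  RT 180: heading 94 -> 274
  -- iteration 3/4 --
  FD 5.5: (6.637,0.187) -> (7.021,-5.299) [heading=274, draw]
  FD 4.7: (7.021,-5.299) -> (7.349,-9.988) [heading=274, draw]
  FD 5.2: (7.349,-9.988) -> (7.712,-15.175) [heading=274, draw]
  RT 180: heading 274 -> 94
  -- iteration 4/4 --
  FD 5.5: (7.712,-15.175) -> (7.328,-9.689) [heading=94, draw]
  FD 4.7: (7.328,-9.689) -> (7,-5) [heading=94, draw]
  FD 5.2: (7,-5) -> (6.637,0.187) [heading=94, draw]
  RT 180: heading 94 -> 274
]
FD 7.5: (6.637,0.187) -> (7.16,-7.294) [heading=274, draw]
RT 45: heading 274 -> 229
RT 45: heading 229 -> 184
PU: pen up
LT 90: heading 184 -> 274
Final: pos=(7.16,-7.294), heading=274, 15 segment(s) drawn

Segment lengths:
  seg 1: (7,-5) -> (6.03,8.866), length = 13.9
  seg 2: (6.03,8.866) -> (6.637,0.187), length = 8.7
  seg 3: (6.637,0.187) -> (7.021,-5.299), length = 5.5
  seg 4: (7.021,-5.299) -> (7.349,-9.988), length = 4.7
  seg 5: (7.349,-9.988) -> (7.712,-15.175), length = 5.2
  seg 6: (7.712,-15.175) -> (7.328,-9.689), length = 5.5
  seg 7: (7.328,-9.689) -> (7,-5), length = 4.7
  seg 8: (7,-5) -> (6.637,0.187), length = 5.2
  seg 9: (6.637,0.187) -> (7.021,-5.299), length = 5.5
  seg 10: (7.021,-5.299) -> (7.349,-9.988), length = 4.7
  seg 11: (7.349,-9.988) -> (7.712,-15.175), length = 5.2
  seg 12: (7.712,-15.175) -> (7.328,-9.689), length = 5.5
  seg 13: (7.328,-9.689) -> (7,-5), length = 4.7
  seg 14: (7,-5) -> (6.637,0.187), length = 5.2
  seg 15: (6.637,0.187) -> (7.16,-7.294), length = 7.5
Total = 91.7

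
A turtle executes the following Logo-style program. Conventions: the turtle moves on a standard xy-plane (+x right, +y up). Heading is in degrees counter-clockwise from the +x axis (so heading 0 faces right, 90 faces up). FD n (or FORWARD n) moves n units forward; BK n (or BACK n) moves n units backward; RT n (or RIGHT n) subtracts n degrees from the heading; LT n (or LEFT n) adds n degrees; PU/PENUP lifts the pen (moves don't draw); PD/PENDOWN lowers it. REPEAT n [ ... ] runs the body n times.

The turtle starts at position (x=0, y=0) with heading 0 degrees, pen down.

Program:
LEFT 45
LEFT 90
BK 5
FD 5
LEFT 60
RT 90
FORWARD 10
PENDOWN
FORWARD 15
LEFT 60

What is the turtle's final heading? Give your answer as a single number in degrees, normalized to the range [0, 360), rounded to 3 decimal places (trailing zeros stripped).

Answer: 165

Derivation:
Executing turtle program step by step:
Start: pos=(0,0), heading=0, pen down
LT 45: heading 0 -> 45
LT 90: heading 45 -> 135
BK 5: (0,0) -> (3.536,-3.536) [heading=135, draw]
FD 5: (3.536,-3.536) -> (0,0) [heading=135, draw]
LT 60: heading 135 -> 195
RT 90: heading 195 -> 105
FD 10: (0,0) -> (-2.588,9.659) [heading=105, draw]
PD: pen down
FD 15: (-2.588,9.659) -> (-6.47,24.148) [heading=105, draw]
LT 60: heading 105 -> 165
Final: pos=(-6.47,24.148), heading=165, 4 segment(s) drawn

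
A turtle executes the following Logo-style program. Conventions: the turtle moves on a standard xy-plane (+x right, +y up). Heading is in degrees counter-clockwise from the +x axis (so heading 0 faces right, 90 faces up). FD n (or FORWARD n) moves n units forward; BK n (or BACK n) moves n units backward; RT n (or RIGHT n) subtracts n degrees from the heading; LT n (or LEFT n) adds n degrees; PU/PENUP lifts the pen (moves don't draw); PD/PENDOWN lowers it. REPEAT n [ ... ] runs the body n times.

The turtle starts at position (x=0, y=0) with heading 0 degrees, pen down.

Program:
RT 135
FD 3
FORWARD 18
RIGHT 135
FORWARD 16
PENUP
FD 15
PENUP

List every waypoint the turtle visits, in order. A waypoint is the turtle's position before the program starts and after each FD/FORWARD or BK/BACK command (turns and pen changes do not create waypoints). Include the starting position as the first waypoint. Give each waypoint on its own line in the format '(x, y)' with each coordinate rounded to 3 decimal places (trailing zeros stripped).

Executing turtle program step by step:
Start: pos=(0,0), heading=0, pen down
RT 135: heading 0 -> 225
FD 3: (0,0) -> (-2.121,-2.121) [heading=225, draw]
FD 18: (-2.121,-2.121) -> (-14.849,-14.849) [heading=225, draw]
RT 135: heading 225 -> 90
FD 16: (-14.849,-14.849) -> (-14.849,1.151) [heading=90, draw]
PU: pen up
FD 15: (-14.849,1.151) -> (-14.849,16.151) [heading=90, move]
PU: pen up
Final: pos=(-14.849,16.151), heading=90, 3 segment(s) drawn
Waypoints (5 total):
(0, 0)
(-2.121, -2.121)
(-14.849, -14.849)
(-14.849, 1.151)
(-14.849, 16.151)

Answer: (0, 0)
(-2.121, -2.121)
(-14.849, -14.849)
(-14.849, 1.151)
(-14.849, 16.151)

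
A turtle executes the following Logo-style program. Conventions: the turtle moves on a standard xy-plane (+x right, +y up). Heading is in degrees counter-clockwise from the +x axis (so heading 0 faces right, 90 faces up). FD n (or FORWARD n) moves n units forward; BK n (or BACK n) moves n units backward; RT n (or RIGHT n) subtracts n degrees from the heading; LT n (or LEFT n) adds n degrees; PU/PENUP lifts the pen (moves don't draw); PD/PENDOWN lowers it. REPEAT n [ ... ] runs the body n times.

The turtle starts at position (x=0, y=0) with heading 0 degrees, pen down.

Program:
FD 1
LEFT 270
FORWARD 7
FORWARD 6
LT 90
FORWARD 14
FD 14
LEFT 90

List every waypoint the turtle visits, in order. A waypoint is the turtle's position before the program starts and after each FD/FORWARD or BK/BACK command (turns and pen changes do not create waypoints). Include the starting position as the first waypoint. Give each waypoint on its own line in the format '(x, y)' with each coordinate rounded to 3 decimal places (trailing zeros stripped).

Answer: (0, 0)
(1, 0)
(1, -7)
(1, -13)
(15, -13)
(29, -13)

Derivation:
Executing turtle program step by step:
Start: pos=(0,0), heading=0, pen down
FD 1: (0,0) -> (1,0) [heading=0, draw]
LT 270: heading 0 -> 270
FD 7: (1,0) -> (1,-7) [heading=270, draw]
FD 6: (1,-7) -> (1,-13) [heading=270, draw]
LT 90: heading 270 -> 0
FD 14: (1,-13) -> (15,-13) [heading=0, draw]
FD 14: (15,-13) -> (29,-13) [heading=0, draw]
LT 90: heading 0 -> 90
Final: pos=(29,-13), heading=90, 5 segment(s) drawn
Waypoints (6 total):
(0, 0)
(1, 0)
(1, -7)
(1, -13)
(15, -13)
(29, -13)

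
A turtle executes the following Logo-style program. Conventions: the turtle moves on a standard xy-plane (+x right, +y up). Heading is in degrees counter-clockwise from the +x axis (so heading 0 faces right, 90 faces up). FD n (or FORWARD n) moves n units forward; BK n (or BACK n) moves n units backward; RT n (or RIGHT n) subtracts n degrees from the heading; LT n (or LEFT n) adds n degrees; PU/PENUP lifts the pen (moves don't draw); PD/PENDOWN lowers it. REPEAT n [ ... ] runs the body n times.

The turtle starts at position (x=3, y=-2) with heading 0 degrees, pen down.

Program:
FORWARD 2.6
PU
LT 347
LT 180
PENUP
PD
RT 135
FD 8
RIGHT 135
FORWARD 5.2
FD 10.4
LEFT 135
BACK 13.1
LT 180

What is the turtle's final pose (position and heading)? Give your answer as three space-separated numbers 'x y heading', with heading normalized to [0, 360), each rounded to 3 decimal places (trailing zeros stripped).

Answer: -2.234 -19.903 212

Derivation:
Executing turtle program step by step:
Start: pos=(3,-2), heading=0, pen down
FD 2.6: (3,-2) -> (5.6,-2) [heading=0, draw]
PU: pen up
LT 347: heading 0 -> 347
LT 180: heading 347 -> 167
PU: pen up
PD: pen down
RT 135: heading 167 -> 32
FD 8: (5.6,-2) -> (12.384,2.239) [heading=32, draw]
RT 135: heading 32 -> 257
FD 5.2: (12.384,2.239) -> (11.215,-2.827) [heading=257, draw]
FD 10.4: (11.215,-2.827) -> (8.875,-12.961) [heading=257, draw]
LT 135: heading 257 -> 32
BK 13.1: (8.875,-12.961) -> (-2.234,-19.903) [heading=32, draw]
LT 180: heading 32 -> 212
Final: pos=(-2.234,-19.903), heading=212, 5 segment(s) drawn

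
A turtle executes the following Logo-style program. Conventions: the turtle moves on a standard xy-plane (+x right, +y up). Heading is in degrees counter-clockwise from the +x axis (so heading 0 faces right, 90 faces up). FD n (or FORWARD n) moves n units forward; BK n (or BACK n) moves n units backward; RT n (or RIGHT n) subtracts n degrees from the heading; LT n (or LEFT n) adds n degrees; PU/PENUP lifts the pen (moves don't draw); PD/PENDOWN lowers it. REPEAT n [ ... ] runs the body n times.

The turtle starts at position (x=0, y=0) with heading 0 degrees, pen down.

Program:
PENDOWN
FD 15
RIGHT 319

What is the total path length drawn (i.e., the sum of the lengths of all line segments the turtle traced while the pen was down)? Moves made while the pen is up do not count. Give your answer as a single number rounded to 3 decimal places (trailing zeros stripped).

Executing turtle program step by step:
Start: pos=(0,0), heading=0, pen down
PD: pen down
FD 15: (0,0) -> (15,0) [heading=0, draw]
RT 319: heading 0 -> 41
Final: pos=(15,0), heading=41, 1 segment(s) drawn

Segment lengths:
  seg 1: (0,0) -> (15,0), length = 15
Total = 15

Answer: 15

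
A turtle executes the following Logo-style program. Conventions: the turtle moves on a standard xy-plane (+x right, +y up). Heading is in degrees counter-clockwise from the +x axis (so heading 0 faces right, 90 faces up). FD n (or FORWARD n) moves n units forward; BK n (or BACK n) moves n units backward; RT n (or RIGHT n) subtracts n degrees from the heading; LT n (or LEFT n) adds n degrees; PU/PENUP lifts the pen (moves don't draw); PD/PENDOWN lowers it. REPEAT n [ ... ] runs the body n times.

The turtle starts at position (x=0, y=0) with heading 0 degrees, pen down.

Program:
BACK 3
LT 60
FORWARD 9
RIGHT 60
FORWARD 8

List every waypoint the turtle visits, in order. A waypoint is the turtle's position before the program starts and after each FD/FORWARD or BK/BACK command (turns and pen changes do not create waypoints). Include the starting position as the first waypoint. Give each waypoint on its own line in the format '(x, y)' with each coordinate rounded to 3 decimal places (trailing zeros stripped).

Answer: (0, 0)
(-3, 0)
(1.5, 7.794)
(9.5, 7.794)

Derivation:
Executing turtle program step by step:
Start: pos=(0,0), heading=0, pen down
BK 3: (0,0) -> (-3,0) [heading=0, draw]
LT 60: heading 0 -> 60
FD 9: (-3,0) -> (1.5,7.794) [heading=60, draw]
RT 60: heading 60 -> 0
FD 8: (1.5,7.794) -> (9.5,7.794) [heading=0, draw]
Final: pos=(9.5,7.794), heading=0, 3 segment(s) drawn
Waypoints (4 total):
(0, 0)
(-3, 0)
(1.5, 7.794)
(9.5, 7.794)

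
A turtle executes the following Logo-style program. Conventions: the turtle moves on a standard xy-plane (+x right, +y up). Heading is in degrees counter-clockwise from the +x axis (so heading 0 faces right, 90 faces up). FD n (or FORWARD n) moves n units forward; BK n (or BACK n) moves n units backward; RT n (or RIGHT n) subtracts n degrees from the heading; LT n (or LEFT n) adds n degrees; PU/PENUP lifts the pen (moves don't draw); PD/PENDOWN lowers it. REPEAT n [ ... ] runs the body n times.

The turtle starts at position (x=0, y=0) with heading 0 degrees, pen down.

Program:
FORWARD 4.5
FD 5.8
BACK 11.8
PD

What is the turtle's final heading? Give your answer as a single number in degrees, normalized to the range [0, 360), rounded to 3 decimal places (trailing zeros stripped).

Answer: 0

Derivation:
Executing turtle program step by step:
Start: pos=(0,0), heading=0, pen down
FD 4.5: (0,0) -> (4.5,0) [heading=0, draw]
FD 5.8: (4.5,0) -> (10.3,0) [heading=0, draw]
BK 11.8: (10.3,0) -> (-1.5,0) [heading=0, draw]
PD: pen down
Final: pos=(-1.5,0), heading=0, 3 segment(s) drawn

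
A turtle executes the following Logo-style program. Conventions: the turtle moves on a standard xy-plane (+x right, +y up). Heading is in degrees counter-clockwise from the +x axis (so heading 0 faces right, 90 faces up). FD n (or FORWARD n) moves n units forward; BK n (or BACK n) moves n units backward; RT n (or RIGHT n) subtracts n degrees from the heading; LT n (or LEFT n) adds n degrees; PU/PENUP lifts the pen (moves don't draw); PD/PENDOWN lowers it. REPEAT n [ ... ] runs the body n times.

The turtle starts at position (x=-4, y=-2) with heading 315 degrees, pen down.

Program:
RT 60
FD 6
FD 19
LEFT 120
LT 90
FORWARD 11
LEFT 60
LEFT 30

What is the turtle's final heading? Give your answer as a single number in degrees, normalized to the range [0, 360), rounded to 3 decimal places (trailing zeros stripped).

Executing turtle program step by step:
Start: pos=(-4,-2), heading=315, pen down
RT 60: heading 315 -> 255
FD 6: (-4,-2) -> (-5.553,-7.796) [heading=255, draw]
FD 19: (-5.553,-7.796) -> (-10.47,-26.148) [heading=255, draw]
LT 120: heading 255 -> 15
LT 90: heading 15 -> 105
FD 11: (-10.47,-26.148) -> (-13.317,-15.523) [heading=105, draw]
LT 60: heading 105 -> 165
LT 30: heading 165 -> 195
Final: pos=(-13.317,-15.523), heading=195, 3 segment(s) drawn

Answer: 195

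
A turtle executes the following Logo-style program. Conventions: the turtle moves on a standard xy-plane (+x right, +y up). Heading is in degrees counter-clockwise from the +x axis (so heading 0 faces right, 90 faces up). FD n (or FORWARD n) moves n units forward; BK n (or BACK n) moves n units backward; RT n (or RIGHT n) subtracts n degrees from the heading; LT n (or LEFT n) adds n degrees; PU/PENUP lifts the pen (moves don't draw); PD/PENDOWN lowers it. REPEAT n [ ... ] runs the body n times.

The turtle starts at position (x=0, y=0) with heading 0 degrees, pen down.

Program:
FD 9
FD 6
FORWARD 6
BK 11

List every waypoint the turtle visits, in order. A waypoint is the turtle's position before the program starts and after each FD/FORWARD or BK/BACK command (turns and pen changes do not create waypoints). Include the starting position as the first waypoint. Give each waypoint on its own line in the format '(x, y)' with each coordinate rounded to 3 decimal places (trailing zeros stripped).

Answer: (0, 0)
(9, 0)
(15, 0)
(21, 0)
(10, 0)

Derivation:
Executing turtle program step by step:
Start: pos=(0,0), heading=0, pen down
FD 9: (0,0) -> (9,0) [heading=0, draw]
FD 6: (9,0) -> (15,0) [heading=0, draw]
FD 6: (15,0) -> (21,0) [heading=0, draw]
BK 11: (21,0) -> (10,0) [heading=0, draw]
Final: pos=(10,0), heading=0, 4 segment(s) drawn
Waypoints (5 total):
(0, 0)
(9, 0)
(15, 0)
(21, 0)
(10, 0)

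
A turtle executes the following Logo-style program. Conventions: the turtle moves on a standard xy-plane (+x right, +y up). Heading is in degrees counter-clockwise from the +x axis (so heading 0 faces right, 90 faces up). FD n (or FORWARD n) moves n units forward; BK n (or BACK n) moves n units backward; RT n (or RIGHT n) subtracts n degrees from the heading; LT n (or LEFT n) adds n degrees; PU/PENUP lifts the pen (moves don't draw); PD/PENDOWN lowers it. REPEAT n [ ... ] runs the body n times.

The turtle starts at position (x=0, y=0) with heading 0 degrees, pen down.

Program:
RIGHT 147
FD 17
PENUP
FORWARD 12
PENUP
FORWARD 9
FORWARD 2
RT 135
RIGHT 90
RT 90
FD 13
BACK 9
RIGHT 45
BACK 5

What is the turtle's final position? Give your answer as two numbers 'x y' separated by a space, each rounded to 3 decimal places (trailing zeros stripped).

Answer: -30.185 -22.975

Derivation:
Executing turtle program step by step:
Start: pos=(0,0), heading=0, pen down
RT 147: heading 0 -> 213
FD 17: (0,0) -> (-14.257,-9.259) [heading=213, draw]
PU: pen up
FD 12: (-14.257,-9.259) -> (-24.321,-15.795) [heading=213, move]
PU: pen up
FD 9: (-24.321,-15.795) -> (-31.869,-20.696) [heading=213, move]
FD 2: (-31.869,-20.696) -> (-33.547,-21.786) [heading=213, move]
RT 135: heading 213 -> 78
RT 90: heading 78 -> 348
RT 90: heading 348 -> 258
FD 13: (-33.547,-21.786) -> (-36.25,-34.501) [heading=258, move]
BK 9: (-36.25,-34.501) -> (-34.378,-25.698) [heading=258, move]
RT 45: heading 258 -> 213
BK 5: (-34.378,-25.698) -> (-30.185,-22.975) [heading=213, move]
Final: pos=(-30.185,-22.975), heading=213, 1 segment(s) drawn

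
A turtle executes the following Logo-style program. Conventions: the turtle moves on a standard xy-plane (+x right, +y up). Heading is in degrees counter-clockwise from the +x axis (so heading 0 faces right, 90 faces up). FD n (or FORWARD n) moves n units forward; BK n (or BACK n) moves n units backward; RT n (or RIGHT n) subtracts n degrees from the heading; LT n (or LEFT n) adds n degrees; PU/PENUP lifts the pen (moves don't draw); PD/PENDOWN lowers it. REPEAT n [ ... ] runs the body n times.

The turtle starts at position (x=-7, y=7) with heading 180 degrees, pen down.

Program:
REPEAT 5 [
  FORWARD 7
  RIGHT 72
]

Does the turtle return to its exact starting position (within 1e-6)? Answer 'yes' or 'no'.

Executing turtle program step by step:
Start: pos=(-7,7), heading=180, pen down
REPEAT 5 [
  -- iteration 1/5 --
  FD 7: (-7,7) -> (-14,7) [heading=180, draw]
  RT 72: heading 180 -> 108
  -- iteration 2/5 --
  FD 7: (-14,7) -> (-16.163,13.657) [heading=108, draw]
  RT 72: heading 108 -> 36
  -- iteration 3/5 --
  FD 7: (-16.163,13.657) -> (-10.5,17.772) [heading=36, draw]
  RT 72: heading 36 -> 324
  -- iteration 4/5 --
  FD 7: (-10.5,17.772) -> (-4.837,13.657) [heading=324, draw]
  RT 72: heading 324 -> 252
  -- iteration 5/5 --
  FD 7: (-4.837,13.657) -> (-7,7) [heading=252, draw]
  RT 72: heading 252 -> 180
]
Final: pos=(-7,7), heading=180, 5 segment(s) drawn

Start position: (-7, 7)
Final position: (-7, 7)
Distance = 0; < 1e-6 -> CLOSED

Answer: yes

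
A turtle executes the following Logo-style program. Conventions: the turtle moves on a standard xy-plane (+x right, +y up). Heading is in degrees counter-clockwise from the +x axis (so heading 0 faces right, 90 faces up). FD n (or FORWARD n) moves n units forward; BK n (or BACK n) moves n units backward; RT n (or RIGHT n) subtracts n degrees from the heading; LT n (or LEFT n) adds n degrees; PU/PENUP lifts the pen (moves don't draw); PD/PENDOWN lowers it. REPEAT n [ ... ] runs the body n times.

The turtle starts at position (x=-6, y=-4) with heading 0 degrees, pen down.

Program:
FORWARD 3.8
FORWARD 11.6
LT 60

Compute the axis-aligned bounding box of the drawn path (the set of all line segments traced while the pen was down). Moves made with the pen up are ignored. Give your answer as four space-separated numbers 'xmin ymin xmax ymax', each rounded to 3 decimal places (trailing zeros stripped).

Executing turtle program step by step:
Start: pos=(-6,-4), heading=0, pen down
FD 3.8: (-6,-4) -> (-2.2,-4) [heading=0, draw]
FD 11.6: (-2.2,-4) -> (9.4,-4) [heading=0, draw]
LT 60: heading 0 -> 60
Final: pos=(9.4,-4), heading=60, 2 segment(s) drawn

Segment endpoints: x in {-6, -2.2, 9.4}, y in {-4}
xmin=-6, ymin=-4, xmax=9.4, ymax=-4

Answer: -6 -4 9.4 -4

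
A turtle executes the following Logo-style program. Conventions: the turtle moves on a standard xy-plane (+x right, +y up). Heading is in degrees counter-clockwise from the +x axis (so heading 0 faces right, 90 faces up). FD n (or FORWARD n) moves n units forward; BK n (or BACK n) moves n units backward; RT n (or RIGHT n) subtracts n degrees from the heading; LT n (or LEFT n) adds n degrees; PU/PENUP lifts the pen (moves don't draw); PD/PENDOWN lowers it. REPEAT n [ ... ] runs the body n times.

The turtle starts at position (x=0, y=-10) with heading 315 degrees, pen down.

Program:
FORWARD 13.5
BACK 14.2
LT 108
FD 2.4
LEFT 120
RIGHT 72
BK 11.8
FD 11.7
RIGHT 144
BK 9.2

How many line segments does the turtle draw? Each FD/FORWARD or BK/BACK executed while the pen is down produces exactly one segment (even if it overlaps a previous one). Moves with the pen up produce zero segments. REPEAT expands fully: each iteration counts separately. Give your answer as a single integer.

Executing turtle program step by step:
Start: pos=(0,-10), heading=315, pen down
FD 13.5: (0,-10) -> (9.546,-19.546) [heading=315, draw]
BK 14.2: (9.546,-19.546) -> (-0.495,-9.505) [heading=315, draw]
LT 108: heading 315 -> 63
FD 2.4: (-0.495,-9.505) -> (0.595,-7.367) [heading=63, draw]
LT 120: heading 63 -> 183
RT 72: heading 183 -> 111
BK 11.8: (0.595,-7.367) -> (4.823,-18.383) [heading=111, draw]
FD 11.7: (4.823,-18.383) -> (0.63,-7.46) [heading=111, draw]
RT 144: heading 111 -> 327
BK 9.2: (0.63,-7.46) -> (-7.085,-2.449) [heading=327, draw]
Final: pos=(-7.085,-2.449), heading=327, 6 segment(s) drawn
Segments drawn: 6

Answer: 6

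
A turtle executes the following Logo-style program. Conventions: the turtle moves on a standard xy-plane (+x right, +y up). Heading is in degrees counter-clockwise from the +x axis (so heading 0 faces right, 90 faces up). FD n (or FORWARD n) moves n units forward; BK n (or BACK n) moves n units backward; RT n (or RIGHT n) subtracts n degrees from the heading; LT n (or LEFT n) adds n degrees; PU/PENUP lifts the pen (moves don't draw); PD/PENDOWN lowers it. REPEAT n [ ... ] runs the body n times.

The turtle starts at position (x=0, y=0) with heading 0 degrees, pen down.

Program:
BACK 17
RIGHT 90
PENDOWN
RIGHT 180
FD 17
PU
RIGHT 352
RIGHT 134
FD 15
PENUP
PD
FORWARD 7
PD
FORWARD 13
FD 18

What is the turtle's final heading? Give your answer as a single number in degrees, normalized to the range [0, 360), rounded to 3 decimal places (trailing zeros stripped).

Executing turtle program step by step:
Start: pos=(0,0), heading=0, pen down
BK 17: (0,0) -> (-17,0) [heading=0, draw]
RT 90: heading 0 -> 270
PD: pen down
RT 180: heading 270 -> 90
FD 17: (-17,0) -> (-17,17) [heading=90, draw]
PU: pen up
RT 352: heading 90 -> 98
RT 134: heading 98 -> 324
FD 15: (-17,17) -> (-4.865,8.183) [heading=324, move]
PU: pen up
PD: pen down
FD 7: (-4.865,8.183) -> (0.798,4.069) [heading=324, draw]
PD: pen down
FD 13: (0.798,4.069) -> (11.316,-3.572) [heading=324, draw]
FD 18: (11.316,-3.572) -> (25.878,-14.153) [heading=324, draw]
Final: pos=(25.878,-14.153), heading=324, 5 segment(s) drawn

Answer: 324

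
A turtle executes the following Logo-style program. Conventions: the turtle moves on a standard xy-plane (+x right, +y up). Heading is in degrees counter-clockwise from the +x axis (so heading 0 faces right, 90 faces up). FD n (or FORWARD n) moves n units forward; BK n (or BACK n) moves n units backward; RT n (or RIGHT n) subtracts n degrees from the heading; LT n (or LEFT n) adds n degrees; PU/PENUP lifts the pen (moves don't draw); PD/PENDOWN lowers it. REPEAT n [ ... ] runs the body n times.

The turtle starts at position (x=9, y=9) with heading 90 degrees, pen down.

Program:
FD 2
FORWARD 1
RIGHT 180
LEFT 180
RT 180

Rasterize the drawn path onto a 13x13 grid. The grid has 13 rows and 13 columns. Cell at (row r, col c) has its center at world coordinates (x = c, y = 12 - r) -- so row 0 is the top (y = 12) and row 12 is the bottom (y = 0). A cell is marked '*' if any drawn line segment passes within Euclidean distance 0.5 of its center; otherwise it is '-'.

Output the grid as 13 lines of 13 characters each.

Answer: ---------*---
---------*---
---------*---
---------*---
-------------
-------------
-------------
-------------
-------------
-------------
-------------
-------------
-------------

Derivation:
Segment 0: (9,9) -> (9,11)
Segment 1: (9,11) -> (9,12)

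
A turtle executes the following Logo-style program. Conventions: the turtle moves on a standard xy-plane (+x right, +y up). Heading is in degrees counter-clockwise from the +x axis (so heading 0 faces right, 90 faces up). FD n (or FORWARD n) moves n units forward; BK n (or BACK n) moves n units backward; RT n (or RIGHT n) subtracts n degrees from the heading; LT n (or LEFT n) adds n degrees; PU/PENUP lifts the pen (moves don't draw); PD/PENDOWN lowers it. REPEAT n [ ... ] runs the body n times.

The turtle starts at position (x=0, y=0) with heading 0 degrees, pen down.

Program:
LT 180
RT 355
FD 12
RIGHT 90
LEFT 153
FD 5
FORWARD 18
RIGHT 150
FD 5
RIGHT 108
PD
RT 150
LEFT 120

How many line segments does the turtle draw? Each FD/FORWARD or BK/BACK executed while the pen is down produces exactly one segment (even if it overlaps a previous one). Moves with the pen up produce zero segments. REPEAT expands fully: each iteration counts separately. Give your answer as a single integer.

Executing turtle program step by step:
Start: pos=(0,0), heading=0, pen down
LT 180: heading 0 -> 180
RT 355: heading 180 -> 185
FD 12: (0,0) -> (-11.954,-1.046) [heading=185, draw]
RT 90: heading 185 -> 95
LT 153: heading 95 -> 248
FD 5: (-11.954,-1.046) -> (-13.827,-5.682) [heading=248, draw]
FD 18: (-13.827,-5.682) -> (-20.57,-22.371) [heading=248, draw]
RT 150: heading 248 -> 98
FD 5: (-20.57,-22.371) -> (-21.266,-17.42) [heading=98, draw]
RT 108: heading 98 -> 350
PD: pen down
RT 150: heading 350 -> 200
LT 120: heading 200 -> 320
Final: pos=(-21.266,-17.42), heading=320, 4 segment(s) drawn
Segments drawn: 4

Answer: 4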